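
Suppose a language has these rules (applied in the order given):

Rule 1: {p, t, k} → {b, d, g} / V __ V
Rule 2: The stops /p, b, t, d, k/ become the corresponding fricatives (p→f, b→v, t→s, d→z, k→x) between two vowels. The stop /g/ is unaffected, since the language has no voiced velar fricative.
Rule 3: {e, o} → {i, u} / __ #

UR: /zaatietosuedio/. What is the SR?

Rule 1 (intervocalic voicing): /t/ is a voiceless stop between vowels /a/ and /i/, so it voices to [d]. /t/ is a voiceless stop between vowels /e/ and /o/, so it voices to [d]. /zaatietosuedio/ → zaadiedosuedio.
Rule 2 (intervocalic spirantization): /d/ is a stop between vowels /a/ and /i/, so it spirantizes to the fricative [z]. /d/ is a stop between vowels /e/ and /o/, so it spirantizes to the fricative [z]. /d/ is a stop between vowels /e/ and /i/, so it spirantizes to the fricative [z]. /zaadiedosuedio/ → zaaziezosuezio.
Rule 3 (final vowel raising): /o/ is a mid vowel in word-final position, so it raises to [u]. /zaaziezosuezio/ → zaaziezosueziu.

zaaziezosueziu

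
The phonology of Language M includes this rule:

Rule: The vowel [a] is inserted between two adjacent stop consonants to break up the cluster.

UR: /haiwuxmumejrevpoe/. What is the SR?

haiwuxmumejrevpoe

No segment of /haiwuxmumejrevpoe/ meets the structural description of the rule, so the form surfaces unchanged.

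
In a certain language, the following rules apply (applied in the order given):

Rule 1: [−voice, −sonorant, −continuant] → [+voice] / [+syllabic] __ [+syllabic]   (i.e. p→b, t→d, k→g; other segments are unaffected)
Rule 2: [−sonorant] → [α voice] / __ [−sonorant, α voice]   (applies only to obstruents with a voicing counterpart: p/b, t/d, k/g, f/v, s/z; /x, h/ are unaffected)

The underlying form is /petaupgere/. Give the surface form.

pedaubgere

Rule 1 (intervocalic voicing): /t/ is a voiceless stop between vowels /e/ and /a/, so it voices to [d]. /petaupgere/ → pedaupgere.
Rule 2 (regressive voicing assimilation): /p/ precedes the voiced obstruent /g/, so it voices to [b] by assimilation. /pedaupgere/ → pedaubgere.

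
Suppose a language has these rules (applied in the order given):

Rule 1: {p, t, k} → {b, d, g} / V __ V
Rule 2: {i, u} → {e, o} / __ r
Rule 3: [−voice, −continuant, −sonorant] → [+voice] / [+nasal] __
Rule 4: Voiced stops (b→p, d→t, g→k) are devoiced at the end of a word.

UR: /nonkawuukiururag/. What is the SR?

nongawuugiororak

Rule 1 (intervocalic voicing): /k/ is a voiceless stop between vowels /u/ and /i/, so it voices to [g]. /nonkawuukiururag/ → nonkawuugiururag.
Rule 2 (pre-rhotic lowering): /u/ is a high vowel immediately before /r/, so it lowers to [o]. /u/ is a high vowel immediately before /r/, so it lowers to [o]. /nonkawuugiururag/ → nonkawuugiororag.
Rule 3 (post-nasal voicing): /k/ is a voiceless stop immediately after the nasal /n/, so it voices to [g]. /nonkawuugiororag/ → nongawuugiororag.
Rule 4 (final devoicing): /g/ is a voiced stop in word-final position, so it devoices to [k]. /nongawuugiororag/ → nongawuugiororak.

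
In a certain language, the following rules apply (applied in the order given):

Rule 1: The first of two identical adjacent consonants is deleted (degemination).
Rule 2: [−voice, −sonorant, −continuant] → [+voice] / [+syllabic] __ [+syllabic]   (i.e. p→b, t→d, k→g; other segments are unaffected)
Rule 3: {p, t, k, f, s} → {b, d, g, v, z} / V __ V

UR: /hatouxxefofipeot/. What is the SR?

hadouxevovibeot

Rule 1 (degemination): /xx/ is a geminate; the first /x/ deletes. /hatouxxefofipeot/ → hatouxefofipeot.
Rule 2 (intervocalic voicing): /t/ is a voiceless stop between vowels /a/ and /o/, so it voices to [d]. /p/ is a voiceless stop between vowels /i/ and /e/, so it voices to [b]. /hatouxefofipeot/ → hadouxefofibeot.
Rule 3 (intervocalic voicing): /f/ is a voiceless obstruent between vowels /e/ and /o/, so it voices to [v]. /f/ is a voiceless obstruent between vowels /o/ and /i/, so it voices to [v]. /hadouxefofibeot/ → hadouxevovibeot.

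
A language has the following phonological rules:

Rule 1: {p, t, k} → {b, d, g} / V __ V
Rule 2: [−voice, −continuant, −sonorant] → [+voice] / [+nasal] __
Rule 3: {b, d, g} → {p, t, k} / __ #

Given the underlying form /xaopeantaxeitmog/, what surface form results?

Rule 1 (intervocalic voicing): /p/ is a voiceless stop between vowels /o/ and /e/, so it voices to [b]. /xaopeantaxeitmog/ → xaobeantaxeitmog.
Rule 2 (post-nasal voicing): /t/ is a voiceless stop immediately after the nasal /n/, so it voices to [d]. /xaobeantaxeitmog/ → xaobeandaxeitmog.
Rule 3 (final devoicing): /g/ is a voiced stop in word-final position, so it devoices to [k]. /xaobeandaxeitmog/ → xaobeandaxeitmok.

xaobeandaxeitmok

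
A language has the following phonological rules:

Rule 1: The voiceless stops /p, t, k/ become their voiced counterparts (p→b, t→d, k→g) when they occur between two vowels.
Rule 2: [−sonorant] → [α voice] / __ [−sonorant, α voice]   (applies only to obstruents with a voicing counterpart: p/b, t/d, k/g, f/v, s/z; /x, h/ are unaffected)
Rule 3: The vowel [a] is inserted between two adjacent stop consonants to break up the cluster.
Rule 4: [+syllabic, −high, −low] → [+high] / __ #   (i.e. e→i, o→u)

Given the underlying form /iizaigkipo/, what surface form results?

Rule 1 (intervocalic voicing): /p/ is a voiceless stop between vowels /i/ and /o/, so it voices to [b]. /iizaigkipo/ → iizaigkibo.
Rule 2 (regressive voicing assimilation): /g/ precedes the voiceless obstruent /k/, so it devoices to [k] by assimilation. /iizaigkibo/ → iizaikkibo.
Rule 3 (stop-cluster a-epenthesis): /k/ and /k/ form a stop–stop cluster, so [a] is inserted between them. /iizaikkibo/ → iizaikakibo.
Rule 4 (final vowel raising): /o/ is a mid vowel in word-final position, so it raises to [u]. /iizaikakibo/ → iizaikakibu.

iizaikakibu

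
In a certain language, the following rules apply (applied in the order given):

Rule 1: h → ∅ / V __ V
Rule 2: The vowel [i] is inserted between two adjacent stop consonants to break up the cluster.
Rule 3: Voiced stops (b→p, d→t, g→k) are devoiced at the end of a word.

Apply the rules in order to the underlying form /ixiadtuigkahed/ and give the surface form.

Rule 1 (intervocalic h-deletion): /h/ occurs between vowels /a/ and /e/, so it deletes. /ixiadtuigkahed/ → ixiadtuigkaed.
Rule 2 (stop-cluster i-epenthesis): /d/ and /t/ form a stop–stop cluster, so [i] is inserted between them. /g/ and /k/ form a stop–stop cluster, so [i] is inserted between them. /ixiadtuigkaed/ → ixiadituigikaed.
Rule 3 (final devoicing): /d/ is a voiced stop in word-final position, so it devoices to [t]. /ixiadituigikaed/ → ixiadituigikaet.

ixiadituigikaet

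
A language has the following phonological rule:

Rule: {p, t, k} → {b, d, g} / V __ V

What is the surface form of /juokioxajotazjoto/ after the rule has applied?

juogioxajodazjodo

/k/ is a voiceless stop between vowels /o/ and /i/, so it voices to [g].
/t/ is a voiceless stop between vowels /o/ and /a/, so it voices to [d].
/t/ is a voiceless stop between vowels /o/ and /o/, so it voices to [d].
Surface form: [juogioxajodazjodo].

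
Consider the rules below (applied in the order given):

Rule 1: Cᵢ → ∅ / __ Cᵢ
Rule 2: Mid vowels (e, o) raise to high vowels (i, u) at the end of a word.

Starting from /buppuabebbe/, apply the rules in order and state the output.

bupuabebi

Rule 1 (degemination): /pp/ is a geminate; the first /p/ deletes. /bb/ is a geminate; the first /b/ deletes. /buppuabebbe/ → bupuabebe.
Rule 2 (final vowel raising): /e/ is a mid vowel in word-final position, so it raises to [i]. /bupuabebe/ → bupuabebi.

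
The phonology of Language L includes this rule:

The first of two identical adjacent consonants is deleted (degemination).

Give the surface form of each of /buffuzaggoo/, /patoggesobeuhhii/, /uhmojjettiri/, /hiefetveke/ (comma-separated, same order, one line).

bufuzagoo, patogesobeuhii, uhmojetiri, hiefetveke

/buffuzaggoo/: /ff/ is a geminate; the first /f/ deletes. /gg/ is a geminate; the first /g/ deletes. → [bufuzagoo].
/patoggesobeuhhii/: /gg/ is a geminate; the first /g/ deletes. /hh/ is a geminate; the first /h/ deletes. → [patogesobeuhii].
/uhmojjettiri/: /jj/ is a geminate; the first /j/ deletes. /tt/ is a geminate; the first /t/ deletes. → [uhmojetiri].
/hiefetveke/: the rule's environment is not met; surfaces unchanged as [hiefetveke].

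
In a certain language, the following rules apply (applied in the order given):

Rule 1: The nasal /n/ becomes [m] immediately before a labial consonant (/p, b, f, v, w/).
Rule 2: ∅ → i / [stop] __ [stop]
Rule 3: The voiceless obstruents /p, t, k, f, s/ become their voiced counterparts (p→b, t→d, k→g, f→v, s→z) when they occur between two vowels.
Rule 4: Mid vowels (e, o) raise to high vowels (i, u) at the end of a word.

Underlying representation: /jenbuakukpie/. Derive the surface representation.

jembuagugibii

Rule 1 (nasal place assimilation): /n/ precedes the labial consonant /b/, so it assimilates in place to [m]. /jenbuakukpie/ → jembuakukpie.
Rule 2 (stop-cluster i-epenthesis): /k/ and /p/ form a stop–stop cluster, so [i] is inserted between them. /jembuakukpie/ → jembuakukipie.
Rule 3 (intervocalic voicing): /k/ is a voiceless obstruent between vowels /a/ and /u/, so it voices to [g]. /k/ is a voiceless obstruent between vowels /u/ and /i/, so it voices to [g]. /p/ is a voiceless obstruent between vowels /i/ and /i/, so it voices to [b]. /jembuakukipie/ → jembuagugibie.
Rule 4 (final vowel raising): /e/ is a mid vowel in word-final position, so it raises to [i]. /jembuagugibie/ → jembuagugibii.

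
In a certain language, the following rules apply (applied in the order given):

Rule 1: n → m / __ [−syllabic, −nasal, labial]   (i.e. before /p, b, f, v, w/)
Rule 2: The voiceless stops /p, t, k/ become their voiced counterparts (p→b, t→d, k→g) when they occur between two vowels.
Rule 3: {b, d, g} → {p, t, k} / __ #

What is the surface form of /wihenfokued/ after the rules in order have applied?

Rule 1 (nasal place assimilation): /n/ precedes the labial consonant /f/, so it assimilates in place to [m]. /wihenfokued/ → wihemfokued.
Rule 2 (intervocalic voicing): /k/ is a voiceless stop between vowels /o/ and /u/, so it voices to [g]. /wihemfokued/ → wihemfogued.
Rule 3 (final devoicing): /d/ is a voiced stop in word-final position, so it devoices to [t]. /wihemfogued/ → wihemfoguet.

wihemfoguet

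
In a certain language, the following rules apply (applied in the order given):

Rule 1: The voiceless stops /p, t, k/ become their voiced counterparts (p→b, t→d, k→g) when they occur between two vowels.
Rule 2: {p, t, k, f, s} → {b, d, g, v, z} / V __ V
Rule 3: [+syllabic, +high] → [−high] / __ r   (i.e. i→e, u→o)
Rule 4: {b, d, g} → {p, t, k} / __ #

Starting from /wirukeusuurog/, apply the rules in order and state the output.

Rule 1 (intervocalic voicing): /k/ is a voiceless stop between vowels /u/ and /e/, so it voices to [g]. /wirukeusuurog/ → wirugeusuurog.
Rule 2 (intervocalic voicing): /s/ is a voiceless obstruent between vowels /u/ and /u/, so it voices to [z]. /wirugeusuurog/ → wirugeuzuurog.
Rule 3 (pre-rhotic lowering): /i/ is a high vowel immediately before /r/, so it lowers to [e]. /u/ is a high vowel immediately before /r/, so it lowers to [o]. /wirugeuzuurog/ → werugeuzuorog.
Rule 4 (final devoicing): /g/ is a voiced stop in word-final position, so it devoices to [k]. /werugeuzuorog/ → werugeuzuorok.

werugeuzuorok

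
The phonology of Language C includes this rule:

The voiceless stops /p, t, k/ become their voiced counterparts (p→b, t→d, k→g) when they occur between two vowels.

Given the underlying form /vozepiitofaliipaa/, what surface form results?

/p/ is a voiceless stop between vowels /e/ and /i/, so it voices to [b].
/t/ is a voiceless stop between vowels /i/ and /o/, so it voices to [d].
/p/ is a voiceless stop between vowels /i/ and /a/, so it voices to [b].
Surface form: [vozebiidofaliibaa].

vozebiidofaliibaa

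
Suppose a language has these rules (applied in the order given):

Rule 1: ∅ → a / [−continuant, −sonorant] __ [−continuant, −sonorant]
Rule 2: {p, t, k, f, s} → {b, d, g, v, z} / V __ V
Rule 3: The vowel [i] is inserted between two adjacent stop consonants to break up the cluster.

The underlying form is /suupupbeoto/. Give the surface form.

suububabeodo

Rule 1 (stop-cluster a-epenthesis): /p/ and /b/ form a stop–stop cluster, so [a] is inserted between them. /suupupbeoto/ → suupupabeoto.
Rule 2 (intervocalic voicing): /p/ is a voiceless obstruent between vowels /u/ and /u/, so it voices to [b]. /p/ is a voiceless obstruent between vowels /u/ and /a/, so it voices to [b]. /t/ is a voiceless obstruent between vowels /o/ and /o/, so it voices to [d]. /suupupabeoto/ → suububabeodo.
Rule 3 (stop-cluster i-epenthesis): no segment meets the environment; /suububabeodo/ is unchanged.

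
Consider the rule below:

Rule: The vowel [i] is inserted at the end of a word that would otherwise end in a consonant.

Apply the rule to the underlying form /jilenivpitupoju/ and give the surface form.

No segment of /jilenivpitupoju/ meets the structural description of the rule, so the form surfaces unchanged.

jilenivpitupoju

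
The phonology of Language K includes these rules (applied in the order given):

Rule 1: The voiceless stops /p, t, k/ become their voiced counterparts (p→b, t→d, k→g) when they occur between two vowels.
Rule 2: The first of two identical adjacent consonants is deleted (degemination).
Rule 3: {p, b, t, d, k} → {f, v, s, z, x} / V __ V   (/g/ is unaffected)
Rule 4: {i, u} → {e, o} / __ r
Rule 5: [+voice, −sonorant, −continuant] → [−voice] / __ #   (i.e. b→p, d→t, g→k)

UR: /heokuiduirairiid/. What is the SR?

heoguizueraeriit

Rule 1 (intervocalic voicing): /k/ is a voiceless stop between vowels /o/ and /u/, so it voices to [g]. /heokuiduirairiid/ → heoguiduirairiid.
Rule 2 (degemination): no segment meets the environment; /heoguiduirairiid/ is unchanged.
Rule 3 (intervocalic spirantization): /d/ is a stop between vowels /i/ and /u/, so it spirantizes to the fricative [z]. /heoguiduirairiid/ → heoguizuirairiid.
Rule 4 (pre-rhotic lowering): /i/ is a high vowel immediately before /r/, so it lowers to [e]. /i/ is a high vowel immediately before /r/, so it lowers to [e]. /heoguizuirairiid/ → heoguizueraeriid.
Rule 5 (final devoicing): /d/ is a voiced stop in word-final position, so it devoices to [t]. /heoguizueraeriid/ → heoguizueraeriit.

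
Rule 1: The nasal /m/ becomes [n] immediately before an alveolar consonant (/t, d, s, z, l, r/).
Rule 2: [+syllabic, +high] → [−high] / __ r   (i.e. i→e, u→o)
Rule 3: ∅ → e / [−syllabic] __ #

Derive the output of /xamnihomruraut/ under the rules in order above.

Rule 1 (nasal place assimilation): /m/ precedes the alveolar consonant /r/, so it assimilates in place to [n]. /xamnihomruraut/ → xamnihonruraut.
Rule 2 (pre-rhotic lowering): /u/ is a high vowel immediately before /r/, so it lowers to [o]. /xamnihonruraut/ → xamnihonroraut.
Rule 3 (final e-epenthesis): the form ends in the consonant /t/, so [e] is inserted word-finally. /xamnihonroraut/ → xamnihonroraute.

xamnihonroraute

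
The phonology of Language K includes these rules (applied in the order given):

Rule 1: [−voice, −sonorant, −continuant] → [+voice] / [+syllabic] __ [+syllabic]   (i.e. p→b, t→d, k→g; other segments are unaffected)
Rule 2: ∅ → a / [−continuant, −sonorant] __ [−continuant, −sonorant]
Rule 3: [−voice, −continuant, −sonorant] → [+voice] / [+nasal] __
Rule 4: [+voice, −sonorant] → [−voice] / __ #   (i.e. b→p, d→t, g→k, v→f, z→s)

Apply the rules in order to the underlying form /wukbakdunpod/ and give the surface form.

Rule 1 (intervocalic voicing): no segment meets the environment; /wukbakdunpod/ is unchanged.
Rule 2 (stop-cluster a-epenthesis): /k/ and /b/ form a stop–stop cluster, so [a] is inserted between them. /k/ and /d/ form a stop–stop cluster, so [a] is inserted between them. /wukbakdunpod/ → wukabakadunpod.
Rule 3 (post-nasal voicing): /p/ is a voiceless stop immediately after the nasal /n/, so it voices to [b]. /wukabakadunpod/ → wukabakadunbod.
Rule 4 (final devoicing): /d/ is a voiced obstruent in word-final position, so it devoices to [t]. /wukabakadunbod/ → wukabakadunbot.

wukabakadunbot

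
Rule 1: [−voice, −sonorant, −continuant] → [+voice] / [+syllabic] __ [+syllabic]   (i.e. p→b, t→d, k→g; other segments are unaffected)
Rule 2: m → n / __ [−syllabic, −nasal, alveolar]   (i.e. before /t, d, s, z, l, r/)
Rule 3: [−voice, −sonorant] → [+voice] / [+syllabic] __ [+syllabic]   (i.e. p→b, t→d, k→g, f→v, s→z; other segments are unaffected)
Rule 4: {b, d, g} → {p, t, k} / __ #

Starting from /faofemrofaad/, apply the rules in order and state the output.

Rule 1 (intervocalic voicing): no segment meets the environment; /faofemrofaad/ is unchanged.
Rule 2 (nasal place assimilation): /m/ precedes the alveolar consonant /r/, so it assimilates in place to [n]. /faofemrofaad/ → faofenrofaad.
Rule 3 (intervocalic voicing): /f/ is a voiceless obstruent between vowels /o/ and /e/, so it voices to [v]. /f/ is a voiceless obstruent between vowels /o/ and /a/, so it voices to [v]. /faofenrofaad/ → faovenrovaad.
Rule 4 (final devoicing): /d/ is a voiced stop in word-final position, so it devoices to [t]. /faovenrovaad/ → faovenrovaat.

faovenrovaat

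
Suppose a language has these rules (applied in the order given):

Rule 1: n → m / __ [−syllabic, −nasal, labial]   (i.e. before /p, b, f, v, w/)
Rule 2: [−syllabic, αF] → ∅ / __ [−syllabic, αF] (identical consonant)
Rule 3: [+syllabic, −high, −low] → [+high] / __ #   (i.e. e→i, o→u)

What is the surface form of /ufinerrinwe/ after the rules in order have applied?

Rule 1 (nasal place assimilation): /n/ precedes the labial consonant /w/, so it assimilates in place to [m]. /ufinerrinwe/ → ufinerrimwe.
Rule 2 (degemination): /rr/ is a geminate; the first /r/ deletes. /ufinerrimwe/ → ufinerimwe.
Rule 3 (final vowel raising): /e/ is a mid vowel in word-final position, so it raises to [i]. /ufinerimwe/ → ufinerimwi.

ufinerimwi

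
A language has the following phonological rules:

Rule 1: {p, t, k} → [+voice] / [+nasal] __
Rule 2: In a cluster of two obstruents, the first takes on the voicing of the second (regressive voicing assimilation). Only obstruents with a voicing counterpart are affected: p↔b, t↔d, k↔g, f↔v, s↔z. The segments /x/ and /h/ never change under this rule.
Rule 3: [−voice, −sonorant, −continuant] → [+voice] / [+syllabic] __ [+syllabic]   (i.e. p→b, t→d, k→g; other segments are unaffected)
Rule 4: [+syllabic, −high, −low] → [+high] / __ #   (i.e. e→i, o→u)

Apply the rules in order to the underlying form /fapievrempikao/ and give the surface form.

Rule 1 (post-nasal voicing): /p/ is a voiceless stop immediately after the nasal /m/, so it voices to [b]. /fapievrempikao/ → fapievrembikao.
Rule 2 (regressive voicing assimilation): no segment meets the environment; /fapievrembikao/ is unchanged.
Rule 3 (intervocalic voicing): /p/ is a voiceless stop between vowels /a/ and /i/, so it voices to [b]. /k/ is a voiceless stop between vowels /i/ and /a/, so it voices to [g]. /fapievrembikao/ → fabievrembigao.
Rule 4 (final vowel raising): /o/ is a mid vowel in word-final position, so it raises to [u]. /fabievrembigao/ → fabievrembigau.

fabievrembigau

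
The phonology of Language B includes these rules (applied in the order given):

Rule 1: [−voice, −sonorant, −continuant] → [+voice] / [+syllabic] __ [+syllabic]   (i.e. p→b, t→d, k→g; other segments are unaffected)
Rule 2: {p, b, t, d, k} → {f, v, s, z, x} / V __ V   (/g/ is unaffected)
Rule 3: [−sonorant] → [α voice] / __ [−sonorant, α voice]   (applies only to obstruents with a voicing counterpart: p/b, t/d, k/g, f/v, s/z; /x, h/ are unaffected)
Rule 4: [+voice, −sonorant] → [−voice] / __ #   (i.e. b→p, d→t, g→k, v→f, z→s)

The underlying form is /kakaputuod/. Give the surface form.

kagavuzuot

Rule 1 (intervocalic voicing): /k/ is a voiceless stop between vowels /a/ and /a/, so it voices to [g]. /p/ is a voiceless stop between vowels /a/ and /u/, so it voices to [b]. /t/ is a voiceless stop between vowels /u/ and /u/, so it voices to [d]. /kakaputuod/ → kagabuduod.
Rule 2 (intervocalic spirantization): /b/ is a stop between vowels /a/ and /u/, so it spirantizes to the fricative [v]. /d/ is a stop between vowels /u/ and /u/, so it spirantizes to the fricative [z]. /kagabuduod/ → kagavuzuod.
Rule 3 (regressive voicing assimilation): no segment meets the environment; /kagavuzuod/ is unchanged.
Rule 4 (final devoicing): /d/ is a voiced obstruent in word-final position, so it devoices to [t]. /kagavuzuod/ → kagavuzuot.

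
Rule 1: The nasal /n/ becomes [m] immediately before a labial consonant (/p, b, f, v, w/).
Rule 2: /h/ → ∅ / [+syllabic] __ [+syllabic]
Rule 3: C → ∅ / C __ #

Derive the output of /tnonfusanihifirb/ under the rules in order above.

Rule 1 (nasal place assimilation): /n/ precedes the labial consonant /f/, so it assimilates in place to [m]. /tnonfusanihifirb/ → tnomfusanihifirb.
Rule 2 (intervocalic h-deletion): /h/ occurs between vowels /i/ and /i/, so it deletes. /tnomfusanihifirb/ → tnomfusaniifirb.
Rule 3 (final cluster simplification): /b/ is the second consonant of a word-final cluster /rb/, so it deletes. /tnomfusaniifirb/ → tnomfusaniifir.

tnomfusaniifir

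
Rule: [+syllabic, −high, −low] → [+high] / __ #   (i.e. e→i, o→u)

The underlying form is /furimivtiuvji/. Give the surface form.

furimivtiuvji

No segment of /furimivtiuvji/ meets the structural description of the rule, so the form surfaces unchanged.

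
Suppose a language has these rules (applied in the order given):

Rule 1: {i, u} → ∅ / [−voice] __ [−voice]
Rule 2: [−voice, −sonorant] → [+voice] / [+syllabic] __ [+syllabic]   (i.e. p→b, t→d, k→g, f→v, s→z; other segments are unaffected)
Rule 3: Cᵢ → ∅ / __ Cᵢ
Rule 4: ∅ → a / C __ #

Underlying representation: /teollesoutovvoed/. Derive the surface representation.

teolezoudovoeda

Rule 1 (high vowel syncope): no segment meets the environment; /teollesoutovvoed/ is unchanged.
Rule 2 (intervocalic voicing): /s/ is a voiceless obstruent between vowels /e/ and /o/, so it voices to [z]. /t/ is a voiceless obstruent between vowels /u/ and /o/, so it voices to [d]. /teollesoutovvoed/ → teollezoudovvoed.
Rule 3 (degemination): /ll/ is a geminate; the first /l/ deletes. /vv/ is a geminate; the first /v/ deletes. /teollezoudovvoed/ → teolezoudovoed.
Rule 4 (final a-epenthesis): the form ends in the consonant /d/, so [a] is inserted word-finally. /teolezoudovoed/ → teolezoudovoeda.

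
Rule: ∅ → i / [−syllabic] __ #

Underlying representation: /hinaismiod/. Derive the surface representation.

hinaismiodi

the form ends in the consonant /d/, so [i] is inserted word-finally.
Surface form: [hinaismiodi].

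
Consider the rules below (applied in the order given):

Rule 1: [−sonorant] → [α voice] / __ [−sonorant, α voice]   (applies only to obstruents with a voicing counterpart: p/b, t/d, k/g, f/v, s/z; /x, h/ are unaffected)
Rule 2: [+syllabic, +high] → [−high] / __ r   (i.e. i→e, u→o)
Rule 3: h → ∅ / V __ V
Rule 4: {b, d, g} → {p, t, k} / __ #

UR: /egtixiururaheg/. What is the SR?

Rule 1 (regressive voicing assimilation): /g/ precedes the voiceless obstruent /t/, so it devoices to [k] by assimilation. /egtixiururaheg/ → ektixiururaheg.
Rule 2 (pre-rhotic lowering): /u/ is a high vowel immediately before /r/, so it lowers to [o]. /u/ is a high vowel immediately before /r/, so it lowers to [o]. /ektixiururaheg/ → ektixiororaheg.
Rule 3 (intervocalic h-deletion): /h/ occurs between vowels /a/ and /e/, so it deletes. /ektixiororaheg/ → ektixiororaeg.
Rule 4 (final devoicing): /g/ is a voiced stop in word-final position, so it devoices to [k]. /ektixiororaeg/ → ektixiororaek.

ektixiororaek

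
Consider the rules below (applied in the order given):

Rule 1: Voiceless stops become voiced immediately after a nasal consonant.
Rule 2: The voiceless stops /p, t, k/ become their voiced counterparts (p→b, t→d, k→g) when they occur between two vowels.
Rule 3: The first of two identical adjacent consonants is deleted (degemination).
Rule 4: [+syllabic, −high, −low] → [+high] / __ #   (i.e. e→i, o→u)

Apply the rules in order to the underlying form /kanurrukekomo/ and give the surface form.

Rule 1 (post-nasal voicing): no segment meets the environment; /kanurrukekomo/ is unchanged.
Rule 2 (intervocalic voicing): /k/ is a voiceless stop between vowels /u/ and /e/, so it voices to [g]. /k/ is a voiceless stop between vowels /e/ and /o/, so it voices to [g]. /kanurrukekomo/ → kanurrugegomo.
Rule 3 (degemination): /rr/ is a geminate; the first /r/ deletes. /kanurrugegomo/ → kanurugegomo.
Rule 4 (final vowel raising): /o/ is a mid vowel in word-final position, so it raises to [u]. /kanurugegomo/ → kanurugegomu.

kanurugegomu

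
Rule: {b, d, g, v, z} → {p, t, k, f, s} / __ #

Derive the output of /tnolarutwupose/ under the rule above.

No segment of /tnolarutwupose/ meets the structural description of the rule, so the form surfaces unchanged.

tnolarutwupose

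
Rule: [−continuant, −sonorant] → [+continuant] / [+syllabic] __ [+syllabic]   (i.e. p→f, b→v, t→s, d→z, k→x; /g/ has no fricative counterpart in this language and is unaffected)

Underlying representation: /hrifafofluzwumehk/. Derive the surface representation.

hrifafofluzwumehk

No segment of /hrifafofluzwumehk/ meets the structural description of the rule, so the form surfaces unchanged.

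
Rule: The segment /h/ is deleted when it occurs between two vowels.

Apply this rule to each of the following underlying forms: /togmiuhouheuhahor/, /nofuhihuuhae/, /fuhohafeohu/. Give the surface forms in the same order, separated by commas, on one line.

togmiuoueuaor, nofuiuuae, fuoafeou

/togmiuhouheuhahor/: /h/ occurs between vowels /u/ and /o/, so it deletes. /h/ occurs between vowels /u/ and /e/, so it deletes. /h/ occurs between vowels /u/ and /a/, so it deletes. /h/ occurs between vowels /a/ and /o/, so it deletes. → [togmiuoueuaor].
/nofuhihuuhae/: /h/ occurs between vowels /u/ and /i/, so it deletes. /h/ occurs between vowels /i/ and /u/, so it deletes. /h/ occurs between vowels /u/ and /a/, so it deletes. → [nofuiuuae].
/fuhohafeohu/: /h/ occurs between vowels /u/ and /o/, so it deletes. /h/ occurs between vowels /o/ and /a/, so it deletes. /h/ occurs between vowels /o/ and /u/, so it deletes. → [fuoafeou].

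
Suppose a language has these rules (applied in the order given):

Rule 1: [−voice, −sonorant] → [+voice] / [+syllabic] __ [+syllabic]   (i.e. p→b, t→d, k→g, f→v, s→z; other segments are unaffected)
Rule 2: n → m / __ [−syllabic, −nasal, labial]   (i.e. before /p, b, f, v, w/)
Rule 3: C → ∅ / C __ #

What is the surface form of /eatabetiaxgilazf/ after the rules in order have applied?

eadabediaxgilaz

Rule 1 (intervocalic voicing): /t/ is a voiceless obstruent between vowels /a/ and /a/, so it voices to [d]. /t/ is a voiceless obstruent between vowels /e/ and /i/, so it voices to [d]. /eatabetiaxgilazf/ → eadabediaxgilazf.
Rule 2 (nasal place assimilation): no segment meets the environment; /eadabediaxgilazf/ is unchanged.
Rule 3 (final cluster simplification): /f/ is the second consonant of a word-final cluster /zf/, so it deletes. /eadabediaxgilazf/ → eadabediaxgilaz.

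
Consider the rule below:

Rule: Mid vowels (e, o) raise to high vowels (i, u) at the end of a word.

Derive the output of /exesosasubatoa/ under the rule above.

No segment of /exesosasubatoa/ meets the structural description of the rule, so the form surfaces unchanged.

exesosasubatoa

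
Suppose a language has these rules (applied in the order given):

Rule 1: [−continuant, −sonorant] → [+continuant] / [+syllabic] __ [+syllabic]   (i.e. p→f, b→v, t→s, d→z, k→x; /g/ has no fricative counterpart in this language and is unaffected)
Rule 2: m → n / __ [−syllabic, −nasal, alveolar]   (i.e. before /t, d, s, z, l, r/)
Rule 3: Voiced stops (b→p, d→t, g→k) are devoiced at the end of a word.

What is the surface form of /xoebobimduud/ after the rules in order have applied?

xoevovinduut

Rule 1 (intervocalic spirantization): /b/ is a stop between vowels /e/ and /o/, so it spirantizes to the fricative [v]. /b/ is a stop between vowels /o/ and /i/, so it spirantizes to the fricative [v]. /xoebobimduud/ → xoevovimduud.
Rule 2 (nasal place assimilation): /m/ precedes the alveolar consonant /d/, so it assimilates in place to [n]. /xoevovimduud/ → xoevovinduud.
Rule 3 (final devoicing): /d/ is a voiced stop in word-final position, so it devoices to [t]. /xoevovinduud/ → xoevovinduut.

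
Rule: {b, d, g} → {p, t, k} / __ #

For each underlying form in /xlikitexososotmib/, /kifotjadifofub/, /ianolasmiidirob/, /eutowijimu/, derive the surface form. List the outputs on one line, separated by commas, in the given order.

xlikitexososotmip, kifotjadifofup, ianolasmiidirop, eutowijimu

/xlikitexososotmib/: /b/ is a voiced stop in word-final position, so it devoices to [p]. → [xlikitexososotmip].
/kifotjadifofub/: /b/ is a voiced stop in word-final position, so it devoices to [p]. → [kifotjadifofup].
/ianolasmiidirob/: /b/ is a voiced stop in word-final position, so it devoices to [p]. → [ianolasmiidirop].
/eutowijimu/: the rule's environment is not met; surfaces unchanged as [eutowijimu].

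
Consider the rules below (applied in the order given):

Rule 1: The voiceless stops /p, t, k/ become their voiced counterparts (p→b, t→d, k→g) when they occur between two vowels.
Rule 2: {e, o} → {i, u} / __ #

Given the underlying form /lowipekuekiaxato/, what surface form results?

lowibeguegiaxadu

Rule 1 (intervocalic voicing): /p/ is a voiceless stop between vowels /i/ and /e/, so it voices to [b]. /k/ is a voiceless stop between vowels /e/ and /u/, so it voices to [g]. /k/ is a voiceless stop between vowels /e/ and /i/, so it voices to [g]. /t/ is a voiceless stop between vowels /a/ and /o/, so it voices to [d]. /lowipekuekiaxato/ → lowibeguegiaxado.
Rule 2 (final vowel raising): /o/ is a mid vowel in word-final position, so it raises to [u]. /lowibeguegiaxado/ → lowibeguegiaxadu.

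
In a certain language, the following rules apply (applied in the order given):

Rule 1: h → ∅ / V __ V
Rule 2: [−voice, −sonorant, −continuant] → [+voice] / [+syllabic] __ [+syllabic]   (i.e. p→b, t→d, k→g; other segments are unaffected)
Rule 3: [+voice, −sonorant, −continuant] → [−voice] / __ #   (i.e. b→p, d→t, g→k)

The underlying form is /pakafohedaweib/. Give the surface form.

pagafoedaweip

Rule 1 (intervocalic h-deletion): /h/ occurs between vowels /o/ and /e/, so it deletes. /pakafohedaweib/ → pakafoedaweib.
Rule 2 (intervocalic voicing): /k/ is a voiceless stop between vowels /a/ and /a/, so it voices to [g]. /pakafoedaweib/ → pagafoedaweib.
Rule 3 (final devoicing): /b/ is a voiced stop in word-final position, so it devoices to [p]. /pagafoedaweib/ → pagafoedaweip.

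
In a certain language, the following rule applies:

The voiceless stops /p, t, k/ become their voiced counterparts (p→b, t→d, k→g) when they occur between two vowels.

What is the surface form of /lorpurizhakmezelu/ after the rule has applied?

lorpurizhakmezelu

No segment of /lorpurizhakmezelu/ meets the structural description of the rule, so the form surfaces unchanged.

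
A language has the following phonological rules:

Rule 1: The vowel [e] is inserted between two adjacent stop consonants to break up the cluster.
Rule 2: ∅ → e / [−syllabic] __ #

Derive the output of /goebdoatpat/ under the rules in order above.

goebedoatepate

Rule 1 (stop-cluster e-epenthesis): /b/ and /d/ form a stop–stop cluster, so [e] is inserted between them. /t/ and /p/ form a stop–stop cluster, so [e] is inserted between them. /goebdoatpat/ → goebedoatepat.
Rule 2 (final e-epenthesis): the form ends in the consonant /t/, so [e] is inserted word-finally. /goebedoatepat/ → goebedoatepate.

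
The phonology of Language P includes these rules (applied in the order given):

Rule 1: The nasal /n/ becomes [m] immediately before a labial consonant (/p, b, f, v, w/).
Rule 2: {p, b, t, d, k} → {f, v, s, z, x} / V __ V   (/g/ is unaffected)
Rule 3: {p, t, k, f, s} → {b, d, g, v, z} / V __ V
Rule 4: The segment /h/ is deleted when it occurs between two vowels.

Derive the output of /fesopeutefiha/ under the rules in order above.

fezoveuzevia

Rule 1 (nasal place assimilation): no segment meets the environment; /fesopeutefiha/ is unchanged.
Rule 2 (intervocalic spirantization): /p/ is a stop between vowels /o/ and /e/, so it spirantizes to the fricative [f]. /t/ is a stop between vowels /u/ and /e/, so it spirantizes to the fricative [s]. /fesopeutefiha/ → fesofeusefiha.
Rule 3 (intervocalic voicing): /s/ is a voiceless obstruent between vowels /e/ and /o/, so it voices to [z]. /f/ is a voiceless obstruent between vowels /o/ and /e/, so it voices to [v]. /s/ is a voiceless obstruent between vowels /u/ and /e/, so it voices to [z]. /f/ is a voiceless obstruent between vowels /e/ and /i/, so it voices to [v]. /fesofeusefiha/ → fezoveuzeviha.
Rule 4 (intervocalic h-deletion): /h/ occurs between vowels /i/ and /a/, so it deletes. /fezoveuzeviha/ → fezoveuzevia.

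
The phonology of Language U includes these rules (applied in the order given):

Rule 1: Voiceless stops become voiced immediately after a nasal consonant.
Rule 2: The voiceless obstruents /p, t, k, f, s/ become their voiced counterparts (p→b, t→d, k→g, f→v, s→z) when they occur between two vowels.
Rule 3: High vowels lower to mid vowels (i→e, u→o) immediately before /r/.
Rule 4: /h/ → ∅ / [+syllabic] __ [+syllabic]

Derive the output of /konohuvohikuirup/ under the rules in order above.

Rule 1 (post-nasal voicing): no segment meets the environment; /konohuvohikuirup/ is unchanged.
Rule 2 (intervocalic voicing): /k/ is a voiceless obstruent between vowels /i/ and /u/, so it voices to [g]. /konohuvohikuirup/ → konohuvohiguirup.
Rule 3 (pre-rhotic lowering): /i/ is a high vowel immediately before /r/, so it lowers to [e]. /konohuvohiguirup/ → konohuvohiguerup.
Rule 4 (intervocalic h-deletion): /h/ occurs between vowels /o/ and /u/, so it deletes. /h/ occurs between vowels /o/ and /i/, so it deletes. /konohuvohiguerup/ → konouvoiguerup.

konouvoiguerup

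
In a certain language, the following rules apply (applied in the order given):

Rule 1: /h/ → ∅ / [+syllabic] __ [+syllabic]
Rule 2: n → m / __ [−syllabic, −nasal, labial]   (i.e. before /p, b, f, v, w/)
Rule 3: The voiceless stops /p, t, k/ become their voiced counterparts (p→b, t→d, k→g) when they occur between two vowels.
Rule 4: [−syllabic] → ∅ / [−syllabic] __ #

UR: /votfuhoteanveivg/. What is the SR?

Rule 1 (intervocalic h-deletion): /h/ occurs between vowels /u/ and /o/, so it deletes. /votfuhoteanveivg/ → votfuoteanveivg.
Rule 2 (nasal place assimilation): /n/ precedes the labial consonant /v/, so it assimilates in place to [m]. /votfuoteanveivg/ → votfuoteamveivg.
Rule 3 (intervocalic voicing): /t/ is a voiceless stop between vowels /o/ and /e/, so it voices to [d]. /votfuoteamveivg/ → votfuodeamveivg.
Rule 4 (final cluster simplification): /g/ is the second consonant of a word-final cluster /vg/, so it deletes. /votfuodeamveivg/ → votfuodeamveiv.

votfuodeamveiv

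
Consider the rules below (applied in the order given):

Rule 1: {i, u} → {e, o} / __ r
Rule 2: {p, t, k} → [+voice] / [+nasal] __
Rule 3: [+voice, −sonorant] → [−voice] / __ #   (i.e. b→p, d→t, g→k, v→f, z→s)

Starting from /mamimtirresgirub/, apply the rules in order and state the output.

mamimderresgerup

Rule 1 (pre-rhotic lowering): /i/ is a high vowel immediately before /r/, so it lowers to [e]. /i/ is a high vowel immediately before /r/, so it lowers to [e]. /mamimtirresgirub/ → mamimterresgerub.
Rule 2 (post-nasal voicing): /t/ is a voiceless stop immediately after the nasal /m/, so it voices to [d]. /mamimterresgerub/ → mamimderresgerub.
Rule 3 (final devoicing): /b/ is a voiced obstruent in word-final position, so it devoices to [p]. /mamimderresgerub/ → mamimderresgerup.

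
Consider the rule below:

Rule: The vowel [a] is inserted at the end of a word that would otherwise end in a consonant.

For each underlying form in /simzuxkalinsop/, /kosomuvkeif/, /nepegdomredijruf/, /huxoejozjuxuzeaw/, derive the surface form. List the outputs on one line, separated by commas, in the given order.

/simzuxkalinsop/: the form ends in the consonant /p/, so [a] is inserted word-finally. → [simzuxkalinsopa].
/kosomuvkeif/: the form ends in the consonant /f/, so [a] is inserted word-finally. → [kosomuvkeifa].
/nepegdomredijruf/: the form ends in the consonant /f/, so [a] is inserted word-finally. → [nepegdomredijrufa].
/huxoejozjuxuzeaw/: the form ends in the consonant /w/, so [a] is inserted word-finally. → [huxoejozjuxuzeawa].

simzuxkalinsopa, kosomuvkeifa, nepegdomredijrufa, huxoejozjuxuzeawa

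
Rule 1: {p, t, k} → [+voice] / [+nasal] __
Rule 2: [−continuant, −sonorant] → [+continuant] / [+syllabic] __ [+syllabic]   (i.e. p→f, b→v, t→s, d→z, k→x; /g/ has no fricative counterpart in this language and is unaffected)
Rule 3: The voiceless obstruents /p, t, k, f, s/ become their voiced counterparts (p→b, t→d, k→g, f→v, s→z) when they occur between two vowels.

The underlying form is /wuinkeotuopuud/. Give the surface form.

Rule 1 (post-nasal voicing): /k/ is a voiceless stop immediately after the nasal /n/, so it voices to [g]. /wuinkeotuopuud/ → wuingeotuopuud.
Rule 2 (intervocalic spirantization): /t/ is a stop between vowels /o/ and /u/, so it spirantizes to the fricative [s]. /p/ is a stop between vowels /o/ and /u/, so it spirantizes to the fricative [f]. /wuingeotuopuud/ → wuingeosuofuud.
Rule 3 (intervocalic voicing): /s/ is a voiceless obstruent between vowels /o/ and /u/, so it voices to [z]. /f/ is a voiceless obstruent between vowels /o/ and /u/, so it voices to [v]. /wuingeosuofuud/ → wuingeozuovuud.

wuingeozuovuud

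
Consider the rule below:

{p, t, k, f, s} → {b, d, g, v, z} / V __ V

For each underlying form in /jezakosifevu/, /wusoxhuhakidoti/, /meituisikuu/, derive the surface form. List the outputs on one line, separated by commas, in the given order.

jezagozivevu, wuzoxhuhagidodi, meiduiziguu

/jezakosifevu/: /k/ is a voiceless obstruent between vowels /a/ and /o/, so it voices to [g]. /s/ is a voiceless obstruent between vowels /o/ and /i/, so it voices to [z]. /f/ is a voiceless obstruent between vowels /i/ and /e/, so it voices to [v]. → [jezagozivevu].
/wusoxhuhakidoti/: /s/ is a voiceless obstruent between vowels /u/ and /o/, so it voices to [z]. /k/ is a voiceless obstruent between vowels /a/ and /i/, so it voices to [g]. /t/ is a voiceless obstruent between vowels /o/ and /i/, so it voices to [d]. → [wuzoxhuhagidodi].
/meituisikuu/: /t/ is a voiceless obstruent between vowels /i/ and /u/, so it voices to [d]. /s/ is a voiceless obstruent between vowels /i/ and /i/, so it voices to [z]. /k/ is a voiceless obstruent between vowels /i/ and /u/, so it voices to [g]. → [meiduiziguu].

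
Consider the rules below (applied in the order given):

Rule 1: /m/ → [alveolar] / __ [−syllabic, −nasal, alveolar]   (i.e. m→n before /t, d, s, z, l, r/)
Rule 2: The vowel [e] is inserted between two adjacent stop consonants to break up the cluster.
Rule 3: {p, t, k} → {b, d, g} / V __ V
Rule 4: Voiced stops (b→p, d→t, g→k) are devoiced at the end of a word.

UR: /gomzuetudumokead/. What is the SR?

gonzuedudumogeat

Rule 1 (nasal place assimilation): /m/ precedes the alveolar consonant /z/, so it assimilates in place to [n]. /gomzuetudumokead/ → gonzuetudumokead.
Rule 2 (stop-cluster e-epenthesis): no segment meets the environment; /gonzuetudumokead/ is unchanged.
Rule 3 (intervocalic voicing): /t/ is a voiceless stop between vowels /e/ and /u/, so it voices to [d]. /k/ is a voiceless stop between vowels /o/ and /e/, so it voices to [g]. /gonzuetudumokead/ → gonzuedudumogead.
Rule 4 (final devoicing): /d/ is a voiced stop in word-final position, so it devoices to [t]. /gonzuedudumogead/ → gonzuedudumogeat.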